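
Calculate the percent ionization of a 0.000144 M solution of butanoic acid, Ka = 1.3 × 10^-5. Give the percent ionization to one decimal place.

25.9%

CH3(CH2)2COOH ⇌ CH3(CH2)2COO- + H+; let x = [H+] at equilibrium.
Solve x² + 1.3e-05x − 1.87e-09 = 0 → x = 3.73 × 10^-5 M
Fraction ionized = 3.73 × 10^-5 / 0.000144 = 0.2590 → 25.9%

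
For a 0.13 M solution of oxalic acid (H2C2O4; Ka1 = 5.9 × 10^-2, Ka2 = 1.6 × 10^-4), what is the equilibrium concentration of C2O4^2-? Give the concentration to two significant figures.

First ionization gives [H+] ≈ [HC2O4-] = 6.29 × 10^-2 M.
Second step: Ka2 = [H+][C2O4^2-]/[HC2O4-] ≈ [C2O4^2-] (since [H+] ≈ [HC2O4-]).
So [C2O4^2-] ≈ Ka2.

1.6 × 10^-4 M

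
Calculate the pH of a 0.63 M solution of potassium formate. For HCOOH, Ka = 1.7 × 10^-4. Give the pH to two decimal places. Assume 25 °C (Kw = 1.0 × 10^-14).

pH = 8.78

HCOO- is the conjugate base of the weak acid HCOOH.
Kb = Kw/Ka = 1.0×10^-14 / 1.7 × 10^-4 = 5.88 × 10^-11
Let x = [OH-] at equilibrium. Kb = x²/(0.63 − x).
Assume x ≪ 0.63: x ≈ √(5.88 × 10^-11 × 0.63) = 6.09 × 10^-6 M
pOH = −log(6.09 × 10^-6) = 5.22; pH = 14.00 − 5.22 = 8.78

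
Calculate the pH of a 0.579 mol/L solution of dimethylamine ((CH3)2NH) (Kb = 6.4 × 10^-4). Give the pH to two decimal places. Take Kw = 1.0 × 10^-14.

(CH3)2NH + H2O ⇌ (CH3)2NH2+ + OH-
Kb = [OH-]²/(0.579 − [OH-]) = 6.4 × 10^-4
Assume [OH-] ≪ 0.579: [OH-] ≈ √(6.4 × 10^-4 × 0.579) = 1.92 × 10^-2 M
pOH = 1.72, so pH = 14.00 − pOH = 12.28

pH = 12.28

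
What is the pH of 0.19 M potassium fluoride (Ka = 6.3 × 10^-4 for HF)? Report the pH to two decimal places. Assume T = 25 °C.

F- is the conjugate base of the weak acid HF.
Kb = Kw/Ka = 1.0×10^-14 / 6.3 × 10^-4 = 1.59 × 10^-11
Kb = x²/(0.19 − x) = 1.59 × 10^-11
Neglecting x in the denominator: x = √(1.59 × 10^-11 × 0.19) = 1.74 × 10^-6 M
Check: 0.00091% ionized — well under 5%, approximation valid.
pOH = 5.76, so pH = 14.00 − pOH = 8.24

pH = 8.24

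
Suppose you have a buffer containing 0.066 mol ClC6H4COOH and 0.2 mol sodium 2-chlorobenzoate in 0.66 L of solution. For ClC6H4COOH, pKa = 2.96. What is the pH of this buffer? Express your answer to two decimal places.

pH = 3.44

Henderson–Hasselbalch: pH = pKa + log([ClC6H4COO-]/[ClC6H4COOH]) = 2.96 + log(0.2/0.066)
pH = 2.96 + (+0.481) = 3.44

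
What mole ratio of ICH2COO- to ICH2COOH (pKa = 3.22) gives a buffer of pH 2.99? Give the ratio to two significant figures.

pH = pKa + log(r) ⇒ log(r) = 2.99 − 3.22 = -0.23
r = [ICH2COO-]/[ICH2COOH] = 10^(-0.23) = 0.589

ratio = 0.59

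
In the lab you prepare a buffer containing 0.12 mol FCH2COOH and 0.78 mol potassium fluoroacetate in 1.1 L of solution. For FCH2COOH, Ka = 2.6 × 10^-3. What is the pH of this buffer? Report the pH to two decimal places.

pKa = −log(2.6 × 10^-3) = 2.585
pH = pKa + log([A⁻]/[HA]) = 2.585 + log(0.78/0.12)
pH = 2.585 + (+0.813) = 3.40

pH = 3.40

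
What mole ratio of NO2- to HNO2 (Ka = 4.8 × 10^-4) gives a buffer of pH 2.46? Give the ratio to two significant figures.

ratio = 0.14

pKa = -log(4.8 × 10^-4) = 3.319
pH = pKa + log(r) ⇒ log(r) = 2.46 − 3.319 = -0.859
r = [NO2-]/[HNO2] = 10^(-0.859) = 0.138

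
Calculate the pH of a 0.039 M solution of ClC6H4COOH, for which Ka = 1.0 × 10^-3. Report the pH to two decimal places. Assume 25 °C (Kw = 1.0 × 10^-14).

pH = 2.24

ClC6H4COOH ⇌ ClC6H4COO- + H+
From the ICE table, Ka = [H+]²/(0.039 − [H+]) = 1.0 × 10^-3.
Here C₀/Ka ≈ 39, so the small-[H+] approximation fails. Use the quadratic:
[H+] = [−0.001 + √(0.001² + 0.000156)]/2 = 5.76 × 10^-3 M
pH = −log[H+] = −log(5.76 × 10^-3) = 2.24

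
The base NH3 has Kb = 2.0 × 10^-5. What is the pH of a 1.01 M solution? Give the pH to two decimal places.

NH3 + H2O ⇌ NH4+ + OH-
Let x = [OH-] at equilibrium. Kb = x²/(1.01 − x).
Assume x ≪ 1.01: x ≈ √(2.0 × 10^-5 × 1.01) = 4.49 × 10^-3 M
(x/C₀ = 0.44% < 5%, so the approximation holds.)
pOH = −log(4.49 × 10^-3) = 2.35; pH = 14.00 − 2.35 = 11.65

pH = 11.65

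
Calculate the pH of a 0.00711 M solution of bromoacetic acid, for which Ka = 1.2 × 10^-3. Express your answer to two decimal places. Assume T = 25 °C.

BrCH2COOH ⇌ BrCH2COO- + H+
Ka = x²/(0.00711 − x) = 1.2 × 10^-3
Here C₀/Ka ≈ 5.93, so the small-x approximation fails. Use the quadratic:
x = [−0.0012 + √(0.0012² + 3.41e-05)]/2 = 2.38 × 10^-3 M
pH = −log[H+] = −log(2.38 × 10^-3) = 2.62

pH = 2.62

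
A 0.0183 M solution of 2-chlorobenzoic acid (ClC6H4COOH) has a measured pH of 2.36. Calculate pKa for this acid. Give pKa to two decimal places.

[H+] = 10^(-2.36) = 4.37 × 10^-3 M
At equilibrium [HA] = 0.0183 − 4.37 × 10^-3 = 1.39 × 10^-2 M
Ka = [H+][A-]/[HA] = (4.37 × 10^-3)² / 1.39 × 10^-2 = 1.37 × 10^-3
pKa = -log(1.37 × 10^-3) = 2.86

pKa = 2.86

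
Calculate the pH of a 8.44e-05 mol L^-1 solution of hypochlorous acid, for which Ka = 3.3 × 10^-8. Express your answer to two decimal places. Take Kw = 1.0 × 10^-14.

HOCl ⇌ OCl- + H+
From the ICE table, Ka = x²/(8.44e-05 − x) = 3.3 × 10^-8.
Since Ka ≪ C₀, x ≈ √(Ka·C₀) = 1.67 × 10^-6 M.
pH = −log[H+] = −log(1.67 × 10^-6) = 5.78

pH = 5.78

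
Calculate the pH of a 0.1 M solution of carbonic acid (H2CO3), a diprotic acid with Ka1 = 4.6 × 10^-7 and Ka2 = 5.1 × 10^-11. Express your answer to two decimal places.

pH = 3.67

Ka1 ≫ Ka2, so treat the first dissociation as the only significant source of H+.
Ka1 = x²/(0.1 − x) = 4.6 × 10^-7
x ≈ √(4.6 × 10^-7 × 0.1) = 2.14 × 10^-4 M
pH = −log(2.14 × 10^-4) = 3.67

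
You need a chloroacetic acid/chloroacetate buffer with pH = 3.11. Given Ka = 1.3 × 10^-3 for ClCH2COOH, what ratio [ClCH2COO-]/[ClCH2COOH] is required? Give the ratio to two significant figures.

pKa = -log(1.3 × 10^-3) = 2.886
pH = pKa + log(r) ⇒ log(r) = 3.11 − 2.886 = +0.224
r = [ClCH2COO-]/[ClCH2COOH] = 10^(+0.224) = 1.67

ratio = 1.7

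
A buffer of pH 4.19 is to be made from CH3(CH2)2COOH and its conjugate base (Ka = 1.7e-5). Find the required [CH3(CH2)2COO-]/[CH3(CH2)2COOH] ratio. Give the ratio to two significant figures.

ratio = 0.26

pKa = -log(1.7 × 10^-5) = 4.770
pH = pKa + log(r) ⇒ log(r) = 4.19 − 4.770 = -0.580
r = [CH3(CH2)2COO-]/[CH3(CH2)2COOH] = 10^(-0.580) = 0.263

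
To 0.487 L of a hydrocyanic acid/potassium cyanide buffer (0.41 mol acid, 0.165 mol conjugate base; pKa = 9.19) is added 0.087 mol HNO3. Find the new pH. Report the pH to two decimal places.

Added H+ converts CN- to HCN: HCN → 0.497 mol, CN- → 0.078 mol.
pH = pKa + log([A⁻]/[HA]) = 9.19 + log(0.078/0.497) = 9.19 -0.804

pH = 8.39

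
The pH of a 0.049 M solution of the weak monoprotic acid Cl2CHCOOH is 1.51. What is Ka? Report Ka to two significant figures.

[H+] = 10^(-1.51) = 3.09 × 10^-2 M
At equilibrium [HA] = 0.049 − 3.09 × 10^-2 = 1.81 × 10^-2 M
Ka = [H+][A-]/[HA] = (3.09 × 10^-2)² / 1.81 × 10^-2 = 5.3 × 10^-2

Ka = 5.3 × 10^-2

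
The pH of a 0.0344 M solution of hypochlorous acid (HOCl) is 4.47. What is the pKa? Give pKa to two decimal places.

pKa = 7.48

[H+] = 10^(-4.47) = 3.39 × 10^-5 M
At equilibrium [HA] = 0.0344 − 3.39 × 10^-5 = 3.44 × 10^-2 M
Ka = [H+][A-]/[HA] = (3.39 × 10^-5)² / 3.44 × 10^-2 = 3.34 × 10^-8
pKa = -log(3.34 × 10^-8) = 7.48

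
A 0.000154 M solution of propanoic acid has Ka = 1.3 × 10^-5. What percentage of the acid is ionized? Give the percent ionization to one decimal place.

25.1%

CH3CH2COOH ⇌ CH3CH2COO- + H+; let x = [H+] at equilibrium.
Ka = x²/(C₀ − x); solving the quadratic gives x = 3.87 × 10^-5 M.
Fraction ionized = 3.87 × 10^-5 / 0.000154 = 0.2513 → 25.1%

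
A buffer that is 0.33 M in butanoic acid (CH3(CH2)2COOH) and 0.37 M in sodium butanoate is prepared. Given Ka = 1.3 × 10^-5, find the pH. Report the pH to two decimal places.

pKa = −log(1.3 × 10^-5) = 4.886
Henderson–Hasselbalch: pH = pKa + log([CH3(CH2)2COO-]/[CH3(CH2)2COOH]) = 4.886 + log(0.37/0.33)
pH = 4.886 + (+0.050) = 4.94

pH = 4.94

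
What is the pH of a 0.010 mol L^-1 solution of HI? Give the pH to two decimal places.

pH = 2.00

HI is a strong acid and dissociates completely, so [H+] = 0.010 M.
pH = -log(0.01) = 2.00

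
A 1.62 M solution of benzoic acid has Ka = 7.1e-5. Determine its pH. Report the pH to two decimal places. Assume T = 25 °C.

C6H5COOH ⇌ C6H5COO- + H+
From the ICE table, Ka = x²/(1.62 − x) = 7.1 × 10^-5.
Assume x ≪ 1.62: x ≈ √(7.1 × 10^-5 × 1.62) = 1.07 × 10^-2 M
Check: 0.66% ionized — well under 5%, approximation valid.
pH = −log[H+] = −log(1.07 × 10^-2) = 1.97

pH = 1.97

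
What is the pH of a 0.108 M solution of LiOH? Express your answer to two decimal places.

LiOH is a strong base; [OH-] = 0.108 M.
pOH = -log(0.108) = 0.97
pH = 14.00 - 0.97 = 13.03

pH = 13.03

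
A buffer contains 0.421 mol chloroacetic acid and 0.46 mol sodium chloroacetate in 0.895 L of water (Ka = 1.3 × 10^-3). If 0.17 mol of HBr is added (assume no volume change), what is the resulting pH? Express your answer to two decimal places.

Added H+ converts ClCH2COO- to ClCH2COOH: ClCH2COOH → 0.591 mol, ClCH2COO- → 0.29 mol.
pKa = −log(1.3 × 10^-3) = 2.886
Henderson–Hasselbalch with mole ratio 0.29/0.591: pH = 2.886 + (-0.309)

pH = 2.58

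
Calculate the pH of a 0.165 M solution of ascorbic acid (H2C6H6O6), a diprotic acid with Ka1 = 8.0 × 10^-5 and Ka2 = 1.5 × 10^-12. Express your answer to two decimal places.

Since Ka1 ≫ Ka2, the first ionization dominates [H+].
Ka1 = x²/(0.165 − x) = 8.0 × 10^-5
x ≈ √(8.0 × 10^-5 × 0.165) = 3.63 × 10^-3 M
pH = −log(3.63 × 10^-3) = 2.44

pH = 2.44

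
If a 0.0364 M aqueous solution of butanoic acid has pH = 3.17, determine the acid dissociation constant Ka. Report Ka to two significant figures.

[H+] = 10^(-3.17) = 6.76 × 10^-4 M
At equilibrium [HA] = 0.0364 − 6.76 × 10^-4 = 3.57 × 10^-2 M
Ka = [H+][A-]/[HA] = (6.76 × 10^-4)² / 3.57 × 10^-2 = 1.3 × 10^-5

Ka = 1.3 × 10^-5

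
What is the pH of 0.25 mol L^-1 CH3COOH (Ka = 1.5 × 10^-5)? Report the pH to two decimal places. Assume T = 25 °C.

CH3COOH ⇌ CH3COO- + H+
Ka = x²/(0.25 − x) = 1.5 × 10^-5
Neglecting x in the denominator: x = √(1.5 × 10^-5 × 0.25) = 1.94 × 10^-3 M
(x/C₀ = 0.77% < 5%, so the approximation holds.)
pH = −log(1.94 × 10^-3) = 2.71

pH = 2.71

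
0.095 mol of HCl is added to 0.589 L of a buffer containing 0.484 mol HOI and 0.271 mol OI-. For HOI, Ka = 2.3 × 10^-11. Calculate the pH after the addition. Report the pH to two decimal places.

pH = 10.12

Added H+ converts OI- to HOI: HOI → 0.579 mol, OI- → 0.176 mol.
pKa = −log(2.3 × 10^-11) = 10.638
pH = pKa + log(n_OI-/n_HOI) = 10.638 + log(0.176/0.579) = 10.638 + (-0.517)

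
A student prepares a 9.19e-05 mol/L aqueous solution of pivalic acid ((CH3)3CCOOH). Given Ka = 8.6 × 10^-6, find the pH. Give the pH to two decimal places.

pH = 4.62

(CH3)3CCOOH ⇌ (CH3)3CCOO- + H+
From the ICE table, Ka = x²/(9.19e-05 − x) = 8.6 × 10^-6.
Here C₀/Ka ≈ 10.7, so the small-x approximation fails. Use the quadratic:
x = (−Ka + √(Ka² + 4·Ka·C₀))/2 = 2.41 × 10^-5 M
pH = −log(2.41 × 10^-5) = 4.62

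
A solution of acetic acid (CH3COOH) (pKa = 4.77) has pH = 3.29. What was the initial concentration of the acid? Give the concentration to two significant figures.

C₀ = 1.6 × 10^-2 M

[H+] = 10^(-3.29) = 5.13 × 10^-4 M = x
Ka = 10^(−4.77) = 1.70 × 10^-5
Ka = x²/(C₀ − x) ⇒ C₀ = x + x²/Ka
C₀ = 5.13 × 10^-4 + (5.13 × 10^-4)²/(1.70 × 10^-5) = 1.60 × 10^-2 M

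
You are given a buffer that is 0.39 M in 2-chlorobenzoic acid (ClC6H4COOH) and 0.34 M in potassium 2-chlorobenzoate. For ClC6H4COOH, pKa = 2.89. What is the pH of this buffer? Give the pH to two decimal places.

pH = 2.83

Henderson–Hasselbalch: pH = pKa + log([ClC6H4COO-]/[ClC6H4COOH]) = 2.89 + log(0.34/0.39)
pH = 2.89 + (-0.060) = 2.83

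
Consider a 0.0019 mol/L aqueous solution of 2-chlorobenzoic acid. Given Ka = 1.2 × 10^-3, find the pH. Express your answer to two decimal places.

ClC6H4COOH ⇌ ClC6H4COO- + H+
Ka = x²/(0.0019 − x) = 1.2 × 10^-3
Here C₀/Ka ≈ 1.58, so the small-x approximation fails. Use the quadratic:
x = (−Ka + √(Ka² + 4·Ka·C₀))/2 = 1.02 × 10^-3 M
pH = −log(1.02 × 10^-3) = 2.99

pH = 2.99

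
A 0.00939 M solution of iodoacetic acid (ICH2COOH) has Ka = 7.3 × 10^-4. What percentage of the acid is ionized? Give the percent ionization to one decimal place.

24.3%

ICH2COOH ⇌ ICH2COO- + H+; let x = [H+] at equilibrium.
Solve x² + 0.00073x − 6.85e-06 = 0 → x = 2.28 × 10^-3 M
Fraction ionized = 2.28 × 10^-3 / 0.00939 = 0.2428 → 24.3%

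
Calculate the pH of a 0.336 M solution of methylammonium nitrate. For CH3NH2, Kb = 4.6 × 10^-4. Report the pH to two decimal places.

CH3NH3+ is the conjugate acid of the weak base CH3NH2.
Ka = Kw/Kb = 1.0×10^-14 / 4.6 × 10^-4 = 2.17 × 10^-11
From the ICE table, Ka = [H+]²/(0.336 − [H+]) = 2.17 × 10^-11.
Since Ka ≪ C₀, [H+] ≈ √(Ka·C₀) = 2.70 × 10^-6 M.
Check: 0.0008% ionized — well under 5%, approximation valid.
pH = −log[H+] = −log(2.70 × 10^-6) = 5.57

pH = 5.57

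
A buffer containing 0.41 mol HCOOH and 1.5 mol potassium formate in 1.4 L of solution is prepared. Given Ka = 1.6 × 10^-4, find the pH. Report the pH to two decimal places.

pH = 4.36

pKa = −log(1.6 × 10^-4) = 3.796
Henderson–Hasselbalch: pH = pKa + log([HCOO-]/[HCOOH]) = 3.796 + log(1.5/0.41)
pH = 3.796 + (+0.563) = 4.36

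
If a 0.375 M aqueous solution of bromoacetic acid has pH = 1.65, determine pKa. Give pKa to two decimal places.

pKa = 2.85

[H+] = 10^(-1.65) = 2.24 × 10^-2 M
At equilibrium [HA] = 0.375 − 2.24 × 10^-2 = 3.53 × 10^-1 M
Ka = [H+][A-]/[HA] = (2.24 × 10^-2)² / 3.53 × 10^-1 = 1.42 × 10^-3
pKa = -log(1.42 × 10^-3) = 2.85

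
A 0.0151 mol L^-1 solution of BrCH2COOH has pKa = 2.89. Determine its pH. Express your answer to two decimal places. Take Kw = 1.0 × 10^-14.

pH = 2.42

BrCH2COOH ⇌ BrCH2COO- + H+
Ka = 10^(−2.89) = 1.29 × 10^-3
From the ICE table, Ka = [H+]²/(0.0151 − [H+]) = 1.29 × 10^-3.
[H+] is not negligible relative to C₀; solve [H+]² + 0.00129·[H+] − 1.95e-05 = 0.
[H+] = [−0.00129 + √(0.00129² + 7.79e-05)]/2 = 3.82 × 10^-3 M
pH = −log[H+] = −log(3.82 × 10^-3) = 2.42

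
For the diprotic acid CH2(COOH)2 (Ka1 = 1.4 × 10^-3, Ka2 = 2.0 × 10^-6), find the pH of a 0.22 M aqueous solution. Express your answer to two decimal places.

pH = 1.77

Since Ka1 ≫ Ka2, the first ionization dominates [H+].
Ka1 = x²/(0.22 − x) = 1.4 × 10^-3
Solving the quadratic: x = (−Ka1 + √(Ka1² + 4·Ka1·C₀))/2 = 1.69 × 10^-2 M
pH = −log(1.69 × 10^-2) = 1.77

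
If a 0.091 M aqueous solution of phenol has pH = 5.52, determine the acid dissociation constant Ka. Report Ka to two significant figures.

[H+] = 10^(-5.52) = 3.02 × 10^-6 M
At equilibrium [HA] = 0.091 − 3.02 × 10^-6 = 9.10 × 10^-2 M
Ka = [H+][A-]/[HA] = (3.02 × 10^-6)² / 9.10 × 10^-2 = 1.0 × 10^-10

Ka = 1.0 × 10^-10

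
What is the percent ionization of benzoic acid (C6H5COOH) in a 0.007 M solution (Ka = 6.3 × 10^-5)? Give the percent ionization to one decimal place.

C6H5COOH ⇌ C6H5COO- + H+; let x = [H+] at equilibrium.
Ka = x²/(C₀ − x); solving the quadratic gives x = 6.33 × 10^-4 M.
% ionization = x/C₀ × 100% = 6.33 × 10^-4/0.007 × 100% = 9.0%

9.0%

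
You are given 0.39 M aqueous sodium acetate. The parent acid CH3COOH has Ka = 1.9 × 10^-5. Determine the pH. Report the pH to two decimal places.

pH = 9.16

CH3COO- is the conjugate base of the weak acid CH3COOH.
Kb = Kw/Ka = 1.0×10^-14 / 1.9 × 10^-5 = 5.26 × 10^-10
From the ICE table, Kb = [OH-]²/(0.39 − [OH-]) = 5.26 × 10^-10.
Since Kb ≪ C₀, [OH-] ≈ √(Kb·C₀) = 1.43 × 10^-5 M.
pOH = −log(1.43 × 10^-5) = 4.84; pH = 14.00 − 4.84 = 9.16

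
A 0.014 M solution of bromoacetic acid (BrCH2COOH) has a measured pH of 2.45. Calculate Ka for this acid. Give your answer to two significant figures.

[H+] = 10^(-2.45) = 3.55 × 10^-3 M
At equilibrium [HA] = 0.014 − 3.55 × 10^-3 = 1.05 × 10^-2 M
Ka = [H+][A-]/[HA] = (3.55 × 10^-3)² / 1.05 × 10^-2 = 1.2 × 10^-3

Ka = 1.2 × 10^-3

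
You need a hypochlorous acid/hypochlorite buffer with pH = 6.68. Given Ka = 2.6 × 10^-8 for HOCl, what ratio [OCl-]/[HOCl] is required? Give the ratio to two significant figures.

ratio = 0.12

pKa = -log(2.6 × 10^-8) = 7.585
pH = pKa + log(r) ⇒ log(r) = 6.68 − 7.585 = -0.905
r = [OCl-]/[HOCl] = 10^(-0.905) = 0.124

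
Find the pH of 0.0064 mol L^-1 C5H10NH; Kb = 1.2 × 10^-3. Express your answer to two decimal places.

pH = 11.35

C5H10NH + H2O ⇌ C5H10NH2+ + OH-
Kb = [OH-]²/(0.0064 − [OH-]) = 1.2 × 10^-3
[OH-] is not negligible relative to C₀; solve [OH-]² + 0.0012·[OH-] − 7.68e-06 = 0.
[OH-] = (−Kb + √(Kb² + 4·Kb·C₀))/2 = 2.24 × 10^-3 M
pOH = 2.65, so pH = 14.00 − pOH = 11.35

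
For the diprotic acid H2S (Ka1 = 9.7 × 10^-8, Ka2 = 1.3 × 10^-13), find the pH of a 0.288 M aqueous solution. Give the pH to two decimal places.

pH = 3.78

Ka1 ≫ Ka2, so treat the first dissociation as the only significant source of H+.
Ka1 = x²/(0.288 − x) = 9.7 × 10^-8
x ≈ √(9.7 × 10^-8 × 0.288) = 1.67 × 10^-4 M
pH = −log(1.67 × 10^-4) = 3.78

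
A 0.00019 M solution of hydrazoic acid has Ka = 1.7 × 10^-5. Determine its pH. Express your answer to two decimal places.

HN3 ⇌ N3- + H+
Ka = x²/(0.00019 − x) = 1.7 × 10^-5
The 5% rule fails; solving x² + Ka·x − Ka·C₀ = 0 exactly:
x = [−1.7e-05 + √(1.7e-05² + 1.29e-08)]/2 = 4.90 × 10^-5 M
pH = −log(4.90 × 10^-5) = 4.31

pH = 4.31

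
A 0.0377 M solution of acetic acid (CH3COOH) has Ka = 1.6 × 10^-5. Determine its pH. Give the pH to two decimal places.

pH = 3.11

CH3COOH ⇌ CH3COO- + H+
Ka = x²/(0.0377 − x) = 1.6 × 10^-5
Assume x ≪ 0.0377: x ≈ √(1.6 × 10^-5 × 0.0377) = 7.77 × 10^-4 M
Check: 2.1% ionized — well under 5%, approximation valid.
pH = −log[H+] = −log(7.77 × 10^-4) = 3.11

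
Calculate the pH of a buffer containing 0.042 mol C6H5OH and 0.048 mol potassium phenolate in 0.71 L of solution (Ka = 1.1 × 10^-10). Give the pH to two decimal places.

pH = 10.02

pKa = −log(1.1 × 10^-10) = 9.959
Henderson–Hasselbalch: pH = pKa + log([C6H5O-]/[C6H5OH]) = 9.959 + log(0.048/0.042)
pH = 9.959 + (+0.058) = 10.02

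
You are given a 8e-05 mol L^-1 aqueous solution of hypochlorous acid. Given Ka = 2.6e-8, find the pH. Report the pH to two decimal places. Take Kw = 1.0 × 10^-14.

HOCl ⇌ OCl- + H+
Ka = [H+]²/(8e-05 − [H+]) = 2.6 × 10^-8
Neglecting [H+] in the denominator: [H+] = √(2.6 × 10^-8 × 8e-05) = 1.44 × 10^-6 M
pH = −log[H+] = −log(1.44 × 10^-6) = 5.84

pH = 5.84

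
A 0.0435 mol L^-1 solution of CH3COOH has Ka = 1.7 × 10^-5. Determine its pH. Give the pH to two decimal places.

pH = 3.07

CH3COOH ⇌ CH3COO- + H+
From the ICE table, Ka = [H+]²/(0.0435 − [H+]) = 1.7 × 10^-5.
Since Ka ≪ C₀, [H+] ≈ √(Ka·C₀) = 8.60 × 10^-4 M.
Check: 2% ionized — well under 5%, approximation valid.
pH = −log[H+] = −log(8.60 × 10^-4) = 3.07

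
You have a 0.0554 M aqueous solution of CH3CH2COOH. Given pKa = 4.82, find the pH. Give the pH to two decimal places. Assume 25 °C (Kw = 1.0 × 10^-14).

pH = 3.04

CH3CH2COOH ⇌ CH3CH2COO- + H+
Ka = 10^(−4.82) = 1.51 × 10^-5
Ka = x²/(0.0554 − x) = 1.51 × 10^-5
Neglecting x in the denominator: x = √(1.51 × 10^-5 × 0.0554) = 9.15 × 10^-4 M
pH = −log(9.15 × 10^-4) = 3.04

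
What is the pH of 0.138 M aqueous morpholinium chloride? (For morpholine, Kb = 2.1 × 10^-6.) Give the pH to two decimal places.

pH = 4.59

C4H8ONH2+ is the conjugate acid of the weak base C4H8ONH.
Ka = Kw/Kb = 1.0×10^-14 / 2.1 × 10^-6 = 4.76 × 10^-9
Let x = [H+] at equilibrium. Ka = x²/(0.138 − x).
Assume x ≪ 0.138: x ≈ √(4.76 × 10^-9 × 0.138) = 2.56 × 10^-5 M
Check: 0.019% ionized — well under 5%, approximation valid.
pH = −log(2.56 × 10^-5) = 4.59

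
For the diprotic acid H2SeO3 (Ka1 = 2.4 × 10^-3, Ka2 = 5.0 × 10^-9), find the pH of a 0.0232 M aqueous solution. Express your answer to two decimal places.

Ka1 ≫ Ka2, so treat the first dissociation as the only significant source of H+.
Ka1 = x²/(0.0232 − x) = 2.4 × 10^-3
Solving the quadratic: x = (−Ka1 + √(Ka1² + 4·Ka1·C₀))/2 = 6.36 × 10^-3 M
pH = −log(6.36 × 10^-3) = 2.20

pH = 2.20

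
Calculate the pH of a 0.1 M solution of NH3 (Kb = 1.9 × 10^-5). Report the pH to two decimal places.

pH = 11.14

NH3 + H2O ⇌ NH4+ + OH-
Kb = [OH-]²/(0.1 − [OH-]) = 1.9 × 10^-5
Since Kb ≪ C₀, [OH-] ≈ √(Kb·C₀) = 1.38 × 10^-3 M.
pOH = 2.86, so pH = 14.00 − pOH = 11.14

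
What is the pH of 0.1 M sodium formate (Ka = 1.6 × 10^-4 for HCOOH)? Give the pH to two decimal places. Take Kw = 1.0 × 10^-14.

HCOO- is the conjugate base of the weak acid HCOOH.
Kb = Kw/Ka = 1.0×10^-14 / 1.6 × 10^-4 = 6.25 × 10^-11
Kb = x²/(0.1 − x) = 6.25 × 10^-11
Since Kb ≪ C₀, x ≈ √(Kb·C₀) = 2.50 × 10^-6 M.
pOH = −log(2.50 × 10^-6) = 5.60; pH = 14.00 − 5.60 = 8.40

pH = 8.40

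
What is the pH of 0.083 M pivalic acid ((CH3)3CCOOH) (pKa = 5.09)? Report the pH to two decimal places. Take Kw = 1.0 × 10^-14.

(CH3)3CCOOH ⇌ (CH3)3CCOO- + H+
Ka = 10^(−5.09) = 8.13 × 10^-6
Let x = [H+] at equilibrium. Ka = x²/(0.083 − x).
Assume x ≪ 0.083: x ≈ √(8.13 × 10^-6 × 0.083) = 8.21 × 10^-4 M
pH = −log(8.21 × 10^-4) = 3.09

pH = 3.09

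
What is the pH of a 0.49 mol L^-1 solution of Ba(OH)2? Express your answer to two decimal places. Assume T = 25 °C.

pH = 13.99

Ba(OH)2 is a strong base (each formula unit releases 2 OH-); [OH-] = 0.98 M.
pOH = -log(0.98) = 0.01
pH = 14.00 - 0.01 = 13.99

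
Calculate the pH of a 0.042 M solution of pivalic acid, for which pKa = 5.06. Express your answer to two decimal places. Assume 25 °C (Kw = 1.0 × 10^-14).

pH = 3.22

(CH3)3CCOOH ⇌ (CH3)3CCOO- + H+
Ka = 10^(−5.06) = 8.71 × 10^-6
Let x = [H+] at equilibrium. Ka = x²/(0.042 − x).
Since Ka ≪ C₀, x ≈ √(Ka·C₀) = 6.05 × 10^-4 M.
pH = −log(6.05 × 10^-4) = 3.22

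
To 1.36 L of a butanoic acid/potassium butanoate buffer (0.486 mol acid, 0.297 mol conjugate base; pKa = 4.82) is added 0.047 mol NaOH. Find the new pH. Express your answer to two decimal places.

pH = 4.71

After neutralization: n(CH3(CH2)2COOH) = 0.439 mol, n(CH3(CH2)2COO-) = 0.344 mol.
Henderson–Hasselbalch with mole ratio 0.344/0.439: pH = 4.82 + (-0.106)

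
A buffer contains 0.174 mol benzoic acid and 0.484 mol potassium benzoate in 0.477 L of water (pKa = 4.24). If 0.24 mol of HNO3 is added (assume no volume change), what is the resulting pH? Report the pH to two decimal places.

After neutralization: n(C6H5COOH) = 0.414 mol, n(C6H5COO-) = 0.244 mol.
pH = pKa + log([A⁻]/[HA]) = 4.24 + log(0.244/0.414) = 4.24 -0.230

pH = 4.01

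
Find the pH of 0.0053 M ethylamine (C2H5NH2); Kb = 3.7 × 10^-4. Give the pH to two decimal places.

C2H5NH2 + H2O ⇌ C2H5NH3+ + OH-
Kb = [OH-]²/(0.0053 − [OH-]) = 3.7 × 10^-4
The 5% rule fails; solving [OH-]² + Kb·[OH-] − Kb·C₀ = 0 exactly:
[OH-] = (−Kb + √(Kb² + 4·Kb·C₀))/2 = 1.23 × 10^-3 M
pOH = 2.91, so pH = 14.00 − pOH = 11.09

pH = 11.09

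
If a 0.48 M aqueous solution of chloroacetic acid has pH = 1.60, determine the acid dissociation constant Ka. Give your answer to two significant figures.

[H+] = 10^(-1.60) = 2.51 × 10^-2 M
At equilibrium [HA] = 0.48 − 2.51 × 10^-2 = 4.55 × 10^-1 M
Ka = [H+][A-]/[HA] = (2.51 × 10^-2)² / 4.55 × 10^-1 = 1.4 × 10^-3

Ka = 1.4 × 10^-3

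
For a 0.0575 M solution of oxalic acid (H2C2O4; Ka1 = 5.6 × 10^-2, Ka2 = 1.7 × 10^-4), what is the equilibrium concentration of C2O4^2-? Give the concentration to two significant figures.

First ionization gives [H+] ≈ [HC2O4-] = 3.53 × 10^-2 M.
Second step: Ka2 = [H+][C2O4^2-]/[HC2O4-] ≈ [C2O4^2-] (since [H+] ≈ [HC2O4-]).
So [C2O4^2-] ≈ Ka2.

1.7 × 10^-4 M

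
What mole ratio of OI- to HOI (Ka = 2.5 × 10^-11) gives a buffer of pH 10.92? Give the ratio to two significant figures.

ratio = 2.1

pKa = -log(2.5 × 10^-11) = 10.602
pH = pKa + log(r) ⇒ log(r) = 10.92 − 10.602 = +0.318
r = [OI-]/[HOI] = 10^(+0.318) = 2.08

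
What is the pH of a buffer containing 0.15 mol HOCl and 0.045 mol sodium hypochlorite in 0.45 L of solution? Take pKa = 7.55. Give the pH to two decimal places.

Using pH = pKa + log([base]/[acid]) with [base]/[acid] = 0.045/0.15:
pH = 7.55 + (-0.523) = 7.03

pH = 7.03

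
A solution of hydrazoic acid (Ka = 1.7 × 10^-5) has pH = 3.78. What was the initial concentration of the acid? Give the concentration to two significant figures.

C₀ = 1.8 × 10^-3 M

[H+] = 10^(-3.78) = 1.66 × 10^-4 M = x
Ka = x²/(C₀ − x) ⇒ C₀ = x + x²/Ka
C₀ = 1.66 × 10^-4 + (1.66 × 10^-4)²/(1.7 × 10^-5) = 1.79 × 10^-3 M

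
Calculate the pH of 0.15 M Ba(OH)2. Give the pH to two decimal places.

Ba(OH)2 is a strong base (each formula unit releases 2 OH-); [OH-] = 0.3 M.
pOH = -log(0.3) = 0.52
pH = 14.00 - 0.52 = 13.48

pH = 13.48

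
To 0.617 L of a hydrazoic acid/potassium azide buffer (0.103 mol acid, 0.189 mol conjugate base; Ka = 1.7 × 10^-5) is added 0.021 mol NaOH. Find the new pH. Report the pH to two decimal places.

After neutralization: n(HN3) = 0.082 mol, n(N3-) = 0.21 mol.
pKa = −log(1.7 × 10^-5) = 4.770
pH = pKa + log(n_N3-/n_HN3) = 4.770 + log(0.21/0.082) = 4.770 + (+0.408)

pH = 5.18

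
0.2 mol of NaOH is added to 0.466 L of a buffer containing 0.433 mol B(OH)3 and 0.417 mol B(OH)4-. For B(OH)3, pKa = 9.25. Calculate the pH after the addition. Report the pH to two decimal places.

OH- converts B(OH)3 to B(OH)4-: B(OH)3 → 0.233 mol, B(OH)4- → 0.617 mol.
pH = pKa + log([A⁻]/[HA]) = 9.25 + log(0.617/0.233) = 9.25 +0.423

pH = 9.67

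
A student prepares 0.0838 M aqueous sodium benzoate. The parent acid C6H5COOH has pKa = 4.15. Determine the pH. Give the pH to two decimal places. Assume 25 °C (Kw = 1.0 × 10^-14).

pH = 8.54

C6H5COO- is the conjugate base of the weak acid C6H5COOH.
Ka = 10^(−4.15) = 7.08 × 10^-5
Kb = Kw/Ka = 1.0×10^-14 / 7.08 × 10^-5 = 1.41 × 10^-10
From the ICE table, Kb = [OH-]²/(0.0838 − [OH-]) = 1.41 × 10^-10.
Assume [OH-] ≪ 0.0838: [OH-] ≈ √(1.41 × 10^-10 × 0.0838) = 3.44 × 10^-6 M
pOH = 5.46, so pH = 14.00 − pOH = 8.54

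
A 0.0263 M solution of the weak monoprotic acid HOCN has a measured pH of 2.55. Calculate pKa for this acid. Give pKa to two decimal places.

[H+] = 10^(-2.55) = 2.82 × 10^-3 M
At equilibrium [HA] = 0.0263 − 2.82 × 10^-3 = 2.35 × 10^-2 M
Ka = [H+][A-]/[HA] = (2.82 × 10^-3)² / 2.35 × 10^-2 = 3.38 × 10^-4
pKa = -log(3.38 × 10^-4) = 3.47

pKa = 3.47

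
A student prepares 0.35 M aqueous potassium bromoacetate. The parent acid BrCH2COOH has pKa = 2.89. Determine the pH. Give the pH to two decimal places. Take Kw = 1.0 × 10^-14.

pH = 8.22

BrCH2COO- is the conjugate base of the weak acid BrCH2COOH.
Ka = 10^(−2.89) = 1.29 × 10^-3
Kb = Kw/Ka = 1.0×10^-14 / 1.29 × 10^-3 = 7.75 × 10^-12
Kb = [OH-]²/(0.35 − [OH-]) = 7.75 × 10^-12
Assume [OH-] ≪ 0.35: [OH-] ≈ √(7.75 × 10^-12 × 0.35) = 1.65 × 10^-6 M
pOH = −log(1.65 × 10^-6) = 5.78; pH = 14.00 − 5.78 = 8.22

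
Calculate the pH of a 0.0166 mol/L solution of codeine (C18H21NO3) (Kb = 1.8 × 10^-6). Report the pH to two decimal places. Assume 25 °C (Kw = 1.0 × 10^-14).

pH = 10.24

C18H21NO3 + H2O ⇌ C18H22NO3+ + OH-
Kb = x²/(0.0166 − x) = 1.8 × 10^-6
Neglecting x in the denominator: x = √(1.8 × 10^-6 × 0.0166) = 1.73 × 10^-4 M
(x/C₀ = 1% < 5%, so the approximation holds.)
pOH = −log(1.73 × 10^-4) = 3.76; pH = 14.00 − 3.76 = 10.24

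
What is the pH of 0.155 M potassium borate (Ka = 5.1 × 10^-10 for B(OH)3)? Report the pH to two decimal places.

B(OH)4- is the conjugate base of the weak acid B(OH)3.
Kb = Kw/Ka = 1.0×10^-14 / 5.1 × 10^-10 = 1.96 × 10^-5
Kb = [OH-]²/(0.155 − [OH-]) = 1.96 × 10^-5
Neglecting [OH-] in the denominator: [OH-] = √(1.96 × 10^-5 × 0.155) = 1.74 × 10^-3 M
([OH-]/C₀ = 1.1% < 5%, so the approximation holds.)
pOH = 2.76, so pH = 14.00 − pOH = 11.24

pH = 11.24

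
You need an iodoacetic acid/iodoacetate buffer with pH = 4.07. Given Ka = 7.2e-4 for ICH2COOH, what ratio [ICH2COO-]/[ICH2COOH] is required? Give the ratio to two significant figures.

pKa = -log(7.2 × 10^-4) = 3.143
pH = pKa + log(r) ⇒ log(r) = 4.07 − 3.143 = +0.927
r = [ICH2COO-]/[ICH2COOH] = 10^(+0.927) = 8.45

ratio = 8.5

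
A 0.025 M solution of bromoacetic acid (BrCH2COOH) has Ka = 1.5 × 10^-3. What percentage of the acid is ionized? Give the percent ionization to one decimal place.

21.7%

BrCH2COOH ⇌ BrCH2COO- + H+; let x = [H+] at equilibrium.
Ka = x²/(C₀ − x); solving the quadratic gives x = 5.42 × 10^-3 M.
Fraction ionized = 5.42 × 10^-3 / 0.025 = 0.2168 → 21.7%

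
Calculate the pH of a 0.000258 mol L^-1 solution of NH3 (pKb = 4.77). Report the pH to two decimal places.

NH3 + H2O ⇌ NH4+ + OH-
Kb = 10^(−4.77) = 1.70 × 10^-5
From the ICE table, Kb = [OH-]²/(0.000258 − [OH-]) = 1.70 × 10^-5.
Here C₀/Kb ≈ 15.2, so the small-[OH-] approximation fails. Use the quadratic:
[OH-] = (−Kb + √(Kb² + 4·Kb·C₀))/2 = 5.83 × 10^-5 M
pOH = 4.23, so pH = 14.00 − pOH = 9.77

pH = 9.77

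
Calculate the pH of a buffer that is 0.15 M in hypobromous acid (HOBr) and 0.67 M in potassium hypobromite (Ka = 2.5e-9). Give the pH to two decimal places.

pH = 9.25

pKa = −log(2.5 × 10^-9) = 8.602
Using pH = pKa + log([base]/[acid]) with [base]/[acid] = 0.67/0.15:
pH = 8.602 + (+0.650) = 9.25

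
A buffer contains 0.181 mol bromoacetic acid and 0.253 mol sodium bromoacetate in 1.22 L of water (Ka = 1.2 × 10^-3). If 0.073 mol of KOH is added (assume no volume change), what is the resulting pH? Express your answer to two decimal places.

OH- converts BrCH2COOH to BrCH2COO-: BrCH2COOH → 0.108 mol, BrCH2COO- → 0.326 mol.
pKa = −log(1.2 × 10^-3) = 2.921
pH = pKa + log([A⁻]/[HA]) = 2.921 + log(0.326/0.108) = 2.921 +0.480

pH = 3.40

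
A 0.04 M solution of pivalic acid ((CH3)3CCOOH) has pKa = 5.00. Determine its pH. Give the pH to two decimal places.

pH = 3.20

(CH3)3CCOOH ⇌ (CH3)3CCOO- + H+
Ka = 10^(−5.00) = 1.00 × 10^-5
Let x = [H+] at equilibrium. Ka = x²/(0.04 − x).
Since Ka ≪ C₀, x ≈ √(Ka·C₀) = 6.32 × 10^-4 M.
pH = −log[H+] = −log(6.32 × 10^-4) = 3.20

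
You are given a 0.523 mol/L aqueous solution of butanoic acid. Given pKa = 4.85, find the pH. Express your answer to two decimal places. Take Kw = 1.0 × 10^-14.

pH = 2.57

CH3(CH2)2COOH ⇌ CH3(CH2)2COO- + H+
Ka = 10^(−4.85) = 1.41 × 10^-5
Ka = [H+]²/(0.523 − [H+]) = 1.41 × 10^-5
Assume [H+] ≪ 0.523: [H+] ≈ √(1.41 × 10^-5 × 0.523) = 2.72 × 10^-3 M
Check: 0.52% ionized — well under 5%, approximation valid.
pH = −log[H+] = −log(2.72 × 10^-3) = 2.57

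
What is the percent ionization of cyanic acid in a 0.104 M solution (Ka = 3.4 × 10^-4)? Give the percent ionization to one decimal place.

5.6%

HOCN ⇌ OCN- + H+; let x = [H+] at equilibrium.
Solve x² + 0.00034x − 3.54e-05 = 0 → x = 5.78 × 10^-3 M
% ionization = x/C₀ × 100% = 5.78 × 10^-3/0.104 × 100% = 5.6%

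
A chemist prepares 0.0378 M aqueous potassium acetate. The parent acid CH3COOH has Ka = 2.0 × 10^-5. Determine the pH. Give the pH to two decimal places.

CH3COO- is the conjugate base of the weak acid CH3COOH.
Kb = Kw/Ka = 1.0×10^-14 / 2.0 × 10^-5 = 5.00 × 10^-10
Let x = [OH-] at equilibrium. Kb = x²/(0.0378 − x).
Assume x ≪ 0.0378: x ≈ √(5.00 × 10^-10 × 0.0378) = 4.35 × 10^-6 M
pOH = −log(4.35 × 10^-6) = 5.36; pH = 14.00 − 5.36 = 8.64

pH = 8.64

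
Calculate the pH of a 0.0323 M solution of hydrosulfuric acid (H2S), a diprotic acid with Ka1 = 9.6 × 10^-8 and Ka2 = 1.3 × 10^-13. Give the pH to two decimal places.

Ka1 ≫ Ka2, so treat the first dissociation as the only significant source of H+.
Ka1 = x²/(0.0323 − x) = 9.6 × 10^-8
x ≈ √(9.6 × 10^-8 × 0.0323) = 5.57 × 10^-5 M
pH = −log(5.57 × 10^-5) = 4.25

pH = 4.25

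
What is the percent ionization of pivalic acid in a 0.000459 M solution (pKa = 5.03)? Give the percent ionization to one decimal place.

(CH3)3CCOOH ⇌ (CH3)3CCOO- + H+; let x = [H+] at equilibrium.
Ka = 10^(−5.03) = 9.33 × 10^-6
Solve x² + 9.33e-06x − 4.28e-09 = 0 → x = 6.09 × 10^-5 M
% ionization = x/C₀ × 100% = 6.09 × 10^-5/0.000459 × 100% = 13.3%

13.3%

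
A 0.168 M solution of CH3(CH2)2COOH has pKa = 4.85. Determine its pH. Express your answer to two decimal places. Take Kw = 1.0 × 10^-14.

CH3(CH2)2COOH ⇌ CH3(CH2)2COO- + H+
Ka = 10^(−4.85) = 1.41 × 10^-5
Ka = [H+]²/(0.168 − [H+]) = 1.41 × 10^-5
Since Ka ≪ C₀, [H+] ≈ √(Ka·C₀) = 1.54 × 10^-3 M.
pH = −log(1.54 × 10^-3) = 2.81

pH = 2.81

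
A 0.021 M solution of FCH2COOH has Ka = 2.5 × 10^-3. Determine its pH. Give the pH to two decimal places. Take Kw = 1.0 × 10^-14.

FCH2COOH ⇌ FCH2COO- + H+
From the ICE table, Ka = x²/(0.021 − x) = 2.5 × 10^-3.
Here C₀/Ka ≈ 8.4, so the small-x approximation fails. Use the quadratic:
x = (−Ka + √(Ka² + 4·Ka·C₀))/2 = 6.10 × 10^-3 M
pH = −log[H+] = −log(6.10 × 10^-3) = 2.21

pH = 2.21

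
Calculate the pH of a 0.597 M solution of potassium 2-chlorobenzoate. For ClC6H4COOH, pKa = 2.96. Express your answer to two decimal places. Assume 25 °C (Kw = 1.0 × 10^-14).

pH = 8.37

ClC6H4COO- is the conjugate base of the weak acid ClC6H4COOH.
Ka = 10^(−2.96) = 1.10 × 10^-3
Kb = Kw/Ka = 1.0×10^-14 / 1.10 × 10^-3 = 9.09 × 10^-12
Kb = x²/(0.597 − x) = 9.09 × 10^-12
Neglecting x in the denominator: x = √(9.09 × 10^-12 × 0.597) = 2.33 × 10^-6 M
(x/C₀ = 0.00039% < 5%, so the approximation holds.)
pOH = 5.63, so pH = 14.00 − pOH = 8.37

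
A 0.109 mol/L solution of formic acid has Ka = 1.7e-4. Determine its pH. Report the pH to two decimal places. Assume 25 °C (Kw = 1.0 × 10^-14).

HCOOH ⇌ HCOO- + H+
From the ICE table, Ka = [H+]²/(0.109 − [H+]) = 1.7 × 10^-4.
Assume [H+] ≪ 0.109: [H+] ≈ √(1.7 × 10^-4 × 0.109) = 4.30 × 10^-3 M
pH = −log[H+] = −log(4.30 × 10^-3) = 2.37

pH = 2.37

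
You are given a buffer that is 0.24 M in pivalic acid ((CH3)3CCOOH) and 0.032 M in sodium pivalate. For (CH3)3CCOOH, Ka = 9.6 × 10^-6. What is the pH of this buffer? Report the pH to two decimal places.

pH = 4.14

pKa = −log(9.6 × 10^-6) = 5.018
Using pH = pKa + log([base]/[acid]) with [base]/[acid] = 0.032/0.24:
pH = 5.018 + (-0.875) = 4.14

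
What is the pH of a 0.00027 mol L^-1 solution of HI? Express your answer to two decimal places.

pH = 3.57

HI is a strong acid and dissociates completely, so [H+] = 0.00027 M.
pH = -log(0.00027) = 3.57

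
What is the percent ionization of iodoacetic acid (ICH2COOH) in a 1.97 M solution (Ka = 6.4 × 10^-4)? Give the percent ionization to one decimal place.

ICH2COOH ⇌ ICH2COO- + H+; let x = [H+] at equilibrium.
x ≈ √(Ka·C₀) = √(6.4 × 10^-4 × 1.97) = 3.55 × 10^-2 M
Fraction ionized = 3.55 × 10^-2 / 1.97 = 0.0180 → 1.8%

1.8%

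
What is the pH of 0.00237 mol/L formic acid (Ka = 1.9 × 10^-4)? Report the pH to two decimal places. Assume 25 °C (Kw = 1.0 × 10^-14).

pH = 3.23

HCOOH ⇌ HCOO- + H+
Ka = x²/(0.00237 − x) = 1.9 × 10^-4
x is not negligible relative to C₀; solve x² + 0.00019·x − 4.5e-07 = 0.
x = [−0.00019 + √(0.00019² + 1.8e-06)]/2 = 5.83 × 10^-4 M
pH = −log(5.83 × 10^-4) = 3.23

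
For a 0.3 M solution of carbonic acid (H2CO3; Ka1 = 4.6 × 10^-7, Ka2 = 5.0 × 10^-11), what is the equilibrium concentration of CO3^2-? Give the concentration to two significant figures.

First ionization gives [H+] ≈ [HCO3-] = 3.71 × 10^-4 M.
Second step: Ka2 = [H+][CO3^2-]/[HCO3-] ≈ [CO3^2-] (since [H+] ≈ [HCO3-]).
So [CO3^2-] ≈ Ka2.

5.0 × 10^-11 M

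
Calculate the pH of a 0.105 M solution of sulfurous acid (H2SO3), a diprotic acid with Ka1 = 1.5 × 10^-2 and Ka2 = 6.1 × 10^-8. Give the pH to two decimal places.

pH = 1.48

Ka1 ≫ Ka2, so treat the first dissociation as the only significant source of H+.
Ka1 = x²/(0.105 − x) = 1.5 × 10^-2
Solving the quadratic: x = (−Ka1 + √(Ka1² + 4·Ka1·C₀))/2 = 3.29 × 10^-2 M
pH = −log(3.29 × 10^-2) = 1.48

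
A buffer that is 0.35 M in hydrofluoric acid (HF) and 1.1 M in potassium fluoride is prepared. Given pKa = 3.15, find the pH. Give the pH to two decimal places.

pH = 3.65

Henderson–Hasselbalch: pH = pKa + log([F-]/[HF]) = 3.15 + log(1.1/0.35)
pH = 3.15 + (+0.497) = 3.65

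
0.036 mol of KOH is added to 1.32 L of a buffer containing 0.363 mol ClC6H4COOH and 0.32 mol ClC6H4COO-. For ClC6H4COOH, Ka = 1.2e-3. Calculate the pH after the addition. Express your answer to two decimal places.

After neutralization: n(ClC6H4COOH) = 0.327 mol, n(ClC6H4COO-) = 0.356 mol.
pKa = −log(1.2 × 10^-3) = 2.921
Henderson–Hasselbalch with mole ratio 0.356/0.327: pH = 2.921 + (+0.037)

pH = 2.96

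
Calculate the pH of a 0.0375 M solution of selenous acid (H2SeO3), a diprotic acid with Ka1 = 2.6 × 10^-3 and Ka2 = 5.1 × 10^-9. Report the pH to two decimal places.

Ka1 ≫ Ka2, so treat the first dissociation as the only significant source of H+.
Ka1 = x²/(0.0375 − x) = 2.6 × 10^-3
Solving the quadratic: x = (−Ka1 + √(Ka1² + 4·Ka1·C₀))/2 = 8.66 × 10^-3 M
pH = −log(8.66 × 10^-3) = 2.06

pH = 2.06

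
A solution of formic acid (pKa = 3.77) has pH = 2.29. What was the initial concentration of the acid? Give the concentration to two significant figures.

[H+] = 10^(-2.29) = 5.13 × 10^-3 M = x
Ka = 10^(−3.77) = 1.70 × 10^-4
Ka = x²/(C₀ − x) ⇒ C₀ = x + x²/Ka
C₀ = 5.13 × 10^-3 + (5.13 × 10^-3)²/(1.70 × 10^-4) = 1.60 × 10^-1 M

C₀ = 1.6 × 10^-1 M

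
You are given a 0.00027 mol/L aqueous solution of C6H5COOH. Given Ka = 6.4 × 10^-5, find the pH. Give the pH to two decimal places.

pH = 3.99

C6H5COOH ⇌ C6H5COO- + H+
From the ICE table, Ka = x²/(0.00027 − x) = 6.4 × 10^-5.
Here C₀/Ka ≈ 4.22, so the small-x approximation fails. Use the quadratic:
x = [−6.4e-05 + √(6.4e-05² + 6.91e-08)]/2 = 1.03 × 10^-4 M
pH = −log(1.03 × 10^-4) = 3.99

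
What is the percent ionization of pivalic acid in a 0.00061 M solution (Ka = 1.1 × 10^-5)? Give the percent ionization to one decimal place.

12.6%

(CH3)3CCOOH ⇌ (CH3)3CCOO- + H+; let x = [H+] at equilibrium.
Ka = x²/(C₀ − x); solving the quadratic gives x = 7.66 × 10^-5 M.
% ionization = x/C₀ × 100% = 7.66 × 10^-5/0.00061 × 100% = 12.6%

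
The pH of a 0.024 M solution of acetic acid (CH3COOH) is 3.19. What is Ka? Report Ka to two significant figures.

[H+] = 10^(-3.19) = 6.46 × 10^-4 M
At equilibrium [HA] = 0.024 − 6.46 × 10^-4 = 2.34 × 10^-2 M
Ka = [H+][A-]/[HA] = (6.46 × 10^-4)² / 2.34 × 10^-2 = 1.8 × 10^-5

Ka = 1.8 × 10^-5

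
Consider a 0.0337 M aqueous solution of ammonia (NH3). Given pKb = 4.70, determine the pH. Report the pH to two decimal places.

NH3 + H2O ⇌ NH4+ + OH-
Kb = 10^(−4.70) = 2.00 × 10^-5
From the ICE table, Kb = [OH-]²/(0.0337 − [OH-]) = 2.00 × 10^-5.
Neglecting [OH-] in the denominator: [OH-] = √(2.00 × 10^-5 × 0.0337) = 8.21 × 10^-4 M
Check: 2.4% ionized — well under 5%, approximation valid.
pOH = 3.09, so pH = 14.00 − pOH = 10.91

pH = 10.91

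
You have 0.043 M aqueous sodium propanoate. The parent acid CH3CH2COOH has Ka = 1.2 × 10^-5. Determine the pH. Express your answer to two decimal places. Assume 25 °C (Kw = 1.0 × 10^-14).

CH3CH2COO- is the conjugate base of the weak acid CH3CH2COOH.
Kb = Kw/Ka = 1.0×10^-14 / 1.2 × 10^-5 = 8.33 × 10^-10
From the ICE table, Kb = [OH-]²/(0.043 − [OH-]) = 8.33 × 10^-10.
Assume [OH-] ≪ 0.043: [OH-] ≈ √(8.33 × 10^-10 × 0.043) = 5.98 × 10^-6 M
([OH-]/C₀ = 0.014% < 5%, so the approximation holds.)
pOH = 5.22, so pH = 14.00 − pOH = 8.78

pH = 8.78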